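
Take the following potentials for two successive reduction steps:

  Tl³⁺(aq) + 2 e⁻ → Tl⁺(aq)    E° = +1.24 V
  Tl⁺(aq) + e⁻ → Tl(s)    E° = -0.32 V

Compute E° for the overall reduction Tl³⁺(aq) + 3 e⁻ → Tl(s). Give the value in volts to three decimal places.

+0.720 V

Adding the free-energy changes (−nFE°) of the two steps gives −n₃FE°₃ = −n₁FE°₁ − n₂FE°₂.
E°₃ = (2×+1.24 + 1×-0.32) / 3 = (+2.160) / 3 = +0.720 V.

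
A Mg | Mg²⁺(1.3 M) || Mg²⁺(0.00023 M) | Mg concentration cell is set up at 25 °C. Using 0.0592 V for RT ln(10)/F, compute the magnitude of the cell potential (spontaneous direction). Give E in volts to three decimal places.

For a concentration cell E°cell = 0. The 1.3 M side is the cathode (reduction is favoured where [Mg²⁺] is higher).
With n = 2, E = −(0.0592/2) log([Mg²⁺]ₐₙ/[Mg²⁺]꜀ₐₜ) = −(0.0592/2) log(0.00023/1.3) = −(0.0592/2)(-3.752) = +0.111 V.

+0.111 V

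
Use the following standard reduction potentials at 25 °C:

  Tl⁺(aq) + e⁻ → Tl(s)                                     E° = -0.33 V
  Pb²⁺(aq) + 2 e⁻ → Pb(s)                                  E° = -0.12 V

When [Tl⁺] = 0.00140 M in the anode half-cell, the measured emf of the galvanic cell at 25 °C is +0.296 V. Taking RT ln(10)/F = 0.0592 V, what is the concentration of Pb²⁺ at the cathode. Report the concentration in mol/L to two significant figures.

Pb²⁺/Pb is the cathode, Tl⁺/Tl the anode: E°cell = +0.21 V, n = 2.
Overall reaction: Pb²⁺(aq) + 2 Tl(s) → Pb(s) + 2 Tl⁺(aq); Q = [Tl⁺]^2/[Pb²⁺]^1.
From E = E° − (0.0592/n) log Q: log Q = (E° − E)·n/0.0592 = (+0.21 − (+0.296))·2/0.0592 = -2.9054.
So 1·log[Pb²⁺] = 2·log(0.0014) − log Q = -5.7077 − (-2.9054) = -2.8023; [Pb²⁺] = 10^(-2.8023) ≈ 0.0016 M.

0.0016 M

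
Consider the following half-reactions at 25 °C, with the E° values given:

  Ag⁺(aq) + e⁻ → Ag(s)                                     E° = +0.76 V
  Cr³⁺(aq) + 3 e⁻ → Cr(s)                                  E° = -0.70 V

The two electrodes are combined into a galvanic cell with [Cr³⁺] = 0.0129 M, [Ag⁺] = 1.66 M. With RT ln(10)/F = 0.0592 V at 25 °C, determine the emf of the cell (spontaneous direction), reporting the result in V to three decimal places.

+1.510 V

Ag⁺/Ag is the cathode (higher E°), Cr³⁺/Cr the anode: E°cell = +0.76 − (-0.70) = +1.46 V, n = 3.
Overall: 3 Ag⁺(aq) + Cr(s) → 3 Ag(s) + Cr³⁺(aq)
Q = [Cr³⁺] / ([Ag⁺]^3); log Q = -2.550.
E = E° − (0.0592/n) log Q = +1.46 − (0.0592/3)(-2.550) = +1.510 V.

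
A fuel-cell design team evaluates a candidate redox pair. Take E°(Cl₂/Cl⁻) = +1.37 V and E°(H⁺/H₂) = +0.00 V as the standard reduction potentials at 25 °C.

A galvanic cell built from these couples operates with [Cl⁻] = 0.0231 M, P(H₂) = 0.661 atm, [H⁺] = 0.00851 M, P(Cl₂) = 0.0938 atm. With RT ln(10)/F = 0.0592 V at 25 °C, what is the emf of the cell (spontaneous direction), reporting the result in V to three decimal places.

Cl₂/Cl⁻ is the cathode (higher E°), H⁺/H₂ the anode: E°cell = +1.37 − (+0.00) = +1.37 V, n = 2.
Overall: Cl₂(g) + H₂(g) → 2 Cl⁻(aq) + 2 H⁺(aq)
Q = [Cl⁻]^2·[H⁺]^2 / (P(Cl₂)·P(H₂)); log Q = -6.205.
E = E° − (0.0592/n) log Q = +1.37 − (0.0592/2)(-6.205) = +1.554 V.

+1.554 V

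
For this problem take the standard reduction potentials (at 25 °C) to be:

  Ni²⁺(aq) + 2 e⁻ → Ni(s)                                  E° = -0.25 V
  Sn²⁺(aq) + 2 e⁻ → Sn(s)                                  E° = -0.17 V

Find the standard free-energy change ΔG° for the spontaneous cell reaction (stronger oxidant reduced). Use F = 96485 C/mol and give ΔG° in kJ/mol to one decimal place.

-15.4 kJ/mol

Sn²⁺/Sn (E° = -0.17 V) is the cathode; Ni²⁺/Ni (E° = -0.25 V) is the anode, so E°cell = +0.08 V.
Balancing electrons gives n = 2 (lcm of 2 and 2).
ΔG° = −nFE° = −(2)(96485)(+0.08) = -15,438 J = -15.4 kJ/mol.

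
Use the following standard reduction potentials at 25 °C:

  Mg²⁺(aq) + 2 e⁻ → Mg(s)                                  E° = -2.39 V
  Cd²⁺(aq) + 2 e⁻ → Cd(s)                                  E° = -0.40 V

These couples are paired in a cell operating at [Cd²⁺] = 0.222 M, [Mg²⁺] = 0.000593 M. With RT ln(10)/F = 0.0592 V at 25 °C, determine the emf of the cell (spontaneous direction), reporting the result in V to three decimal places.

+2.066 V

Cd²⁺/Cd is the cathode (higher E°), Mg²⁺/Mg the anode: E°cell = -0.40 − (-2.39) = +1.99 V, n = 2.
Overall: Cd²⁺(aq) + Mg(s) → Cd(s) + Mg²⁺(aq)
Q = [Mg²⁺] / ([Cd²⁺]); log Q = -2.573.
E = E° − (0.0592/n) log Q = +1.99 − (0.0592/2)(-2.573) = +2.066 V.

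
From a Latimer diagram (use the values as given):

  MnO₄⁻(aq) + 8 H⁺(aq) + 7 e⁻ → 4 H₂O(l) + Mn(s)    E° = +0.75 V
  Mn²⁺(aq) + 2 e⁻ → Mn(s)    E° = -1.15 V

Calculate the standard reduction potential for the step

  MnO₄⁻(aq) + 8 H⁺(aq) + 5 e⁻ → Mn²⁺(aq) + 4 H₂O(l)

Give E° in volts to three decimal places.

+1.510 V

Sequential free energies add, so n₃E°₃ = n₁E°₁ + n₂E°₂.
With n₃ = 7, and the known step contributing 2×(-1.15) V, the unknown satisfies 5·E° = 7×(+0.75) − 2×(-1.15) = +7.550.
E° = +7.550 / 5 = +1.510 V.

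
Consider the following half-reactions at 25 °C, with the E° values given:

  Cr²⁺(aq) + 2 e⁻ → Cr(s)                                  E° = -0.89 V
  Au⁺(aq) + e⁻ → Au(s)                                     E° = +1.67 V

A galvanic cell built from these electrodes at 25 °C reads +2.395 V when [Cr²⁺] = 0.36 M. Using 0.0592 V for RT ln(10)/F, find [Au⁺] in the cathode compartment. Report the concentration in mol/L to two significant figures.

Au⁺/Au is the cathode, Cr²⁺/Cr the anode: E°cell = +2.56 V, n = 2.
Overall reaction: 2 Au⁺(aq) + Cr(s) → 2 Au(s) + Cr²⁺(aq); Q = [Cr²⁺]^1/[Au⁺]^2.
From E = E° − (0.0592/n) log Q: log Q = (E° − E)·n/0.0592 = (+2.56 − (+2.395))·2/0.0592 = 5.5743.
So 2·log[Au⁺] = 1·log(0.36) − log Q = -0.4437 − (5.5743) = -6.0180; log[Au⁺] = -6.0180 / 2 = -3.0090; [Au⁺] = 10^(-3.0090) ≈ 0.00098 M.

0.00098 M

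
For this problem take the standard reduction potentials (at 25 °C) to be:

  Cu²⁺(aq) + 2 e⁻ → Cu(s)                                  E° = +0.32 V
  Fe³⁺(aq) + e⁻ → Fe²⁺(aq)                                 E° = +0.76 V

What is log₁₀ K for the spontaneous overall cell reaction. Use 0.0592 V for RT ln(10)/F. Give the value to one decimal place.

14.9

Cathode: Fe³⁺/Fe²⁺; anode: Cu²⁺/Cu. E°cell = +0.44 V, n = 2.
log K = nE°cell / 0.0592 = (2)(+0.44) / 0.0592 = 14.9.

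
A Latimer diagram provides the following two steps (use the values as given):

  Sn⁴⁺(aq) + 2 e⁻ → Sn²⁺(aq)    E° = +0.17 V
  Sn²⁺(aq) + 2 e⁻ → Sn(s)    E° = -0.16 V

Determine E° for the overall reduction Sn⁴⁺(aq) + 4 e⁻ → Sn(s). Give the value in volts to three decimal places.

+0.005 V

Adding the free-energy changes (−nFE°) of the two steps gives −n₃FE°₃ = −n₁FE°₁ − n₂FE°₂.
E°₃ = (2×+0.17 + 2×-0.16) / 4 = (+0.020) / 4 = +0.005 V.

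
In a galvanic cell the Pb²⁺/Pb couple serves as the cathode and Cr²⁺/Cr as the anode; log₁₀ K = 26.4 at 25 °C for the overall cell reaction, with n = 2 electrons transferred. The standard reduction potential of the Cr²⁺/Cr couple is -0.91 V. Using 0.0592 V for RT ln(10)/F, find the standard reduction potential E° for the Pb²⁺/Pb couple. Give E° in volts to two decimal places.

E°cell = (0.0592/n)·log K = (0.0592/2)(26.4) = +0.781 V.
Since Pb²⁺/Pb is the cathode and Cr²⁺/Cr the anode, E°cell = E°(Pb²⁺/Pb) − E°(Cr²⁺/Cr).
So E°(Pb²⁺/Pb) = E°cell + E°(Cr²⁺/Cr) = +0.781 + (-0.91) = -0.13 V.

-0.13 V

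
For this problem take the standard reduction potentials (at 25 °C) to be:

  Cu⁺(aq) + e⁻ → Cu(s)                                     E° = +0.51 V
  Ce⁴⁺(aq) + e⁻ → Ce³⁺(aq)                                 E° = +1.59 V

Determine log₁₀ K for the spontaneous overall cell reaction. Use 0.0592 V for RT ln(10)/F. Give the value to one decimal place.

18.2

Cathode: Ce⁴⁺/Ce³⁺; anode: Cu⁺/Cu. E°cell = +1.08 V, n = 1.
log K = nE°cell / 0.0592 = (1)(+1.08) / 0.0592 = 18.2.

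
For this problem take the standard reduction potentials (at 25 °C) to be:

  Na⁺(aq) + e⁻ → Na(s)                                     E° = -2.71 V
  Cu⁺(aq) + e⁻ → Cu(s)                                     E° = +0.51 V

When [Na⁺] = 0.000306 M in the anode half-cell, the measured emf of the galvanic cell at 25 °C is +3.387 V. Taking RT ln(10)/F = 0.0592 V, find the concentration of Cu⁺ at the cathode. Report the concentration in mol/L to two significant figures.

0.20 M

Cu⁺/Cu is the cathode, Na⁺/Na the anode: E°cell = +3.22 V, n = 1.
Overall reaction: Cu⁺(aq) + Na(s) → Cu(s) + Na⁺(aq); Q = [Na⁺]^1/[Cu⁺]^1.
From E = E° − (0.0592/n) log Q: log Q = (E° − E)·n/0.0592 = (+3.22 − (+3.387))·1/0.0592 = -2.8209.
So 1·log[Cu⁺] = 1·log(0.000306) − log Q = -3.5143 − (-2.8209) = -0.6934; [Cu⁺] = 10^(-0.6934) ≈ 0.20 M.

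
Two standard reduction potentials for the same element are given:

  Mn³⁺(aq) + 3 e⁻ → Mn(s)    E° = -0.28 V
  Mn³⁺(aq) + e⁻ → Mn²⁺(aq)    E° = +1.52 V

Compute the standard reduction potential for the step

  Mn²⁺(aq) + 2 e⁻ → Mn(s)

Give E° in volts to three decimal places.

-1.180 V

Sequential free energies add, so n₃E°₃ = n₁E°₁ + n₂E°₂.
With n₃ = 3, and the known step contributing 1×(+1.52) V, the unknown satisfies 2·E° = 3×(-0.28) − 1×(+1.52) = -2.360.
E° = -2.360 / 2 = -1.180 V.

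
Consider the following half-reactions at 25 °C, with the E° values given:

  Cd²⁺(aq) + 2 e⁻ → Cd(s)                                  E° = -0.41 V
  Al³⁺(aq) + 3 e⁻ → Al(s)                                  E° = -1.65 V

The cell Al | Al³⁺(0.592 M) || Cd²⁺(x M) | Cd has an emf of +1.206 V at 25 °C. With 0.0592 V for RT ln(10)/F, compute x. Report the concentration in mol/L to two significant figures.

0.050 M

Cd²⁺/Cd is the cathode, Al³⁺/Al the anode: E°cell = +1.24 V, n = 6.
Overall reaction: 3 Cd²⁺(aq) + 2 Al(s) → 3 Cd(s) + 2 Al³⁺(aq); Q = [Al³⁺]^2/[Cd²⁺]^3.
From E = E° − (0.0592/n) log Q: log Q = (E° − E)·n/0.0592 = (+1.24 − (+1.206))·6/0.0592 = 3.4459.
So 3·log[Cd²⁺] = 2·log(0.592) − log Q = -0.4554 − (3.4459) = -3.9013; log[Cd²⁺] = -3.9013 / 3 = -1.3004; [Cd²⁺] = 10^(-1.3004) ≈ 0.050 M.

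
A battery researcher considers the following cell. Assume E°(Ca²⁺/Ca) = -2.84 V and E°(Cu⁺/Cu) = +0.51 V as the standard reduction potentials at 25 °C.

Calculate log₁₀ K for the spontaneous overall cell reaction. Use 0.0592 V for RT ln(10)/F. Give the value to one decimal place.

Cathode: Cu⁺/Cu; anode: Ca²⁺/Ca. E°cell = +3.35 V, n = 2.
log K = nE°cell / 0.0592 = (2)(+3.35) / 0.0592 = 113.2.

113.2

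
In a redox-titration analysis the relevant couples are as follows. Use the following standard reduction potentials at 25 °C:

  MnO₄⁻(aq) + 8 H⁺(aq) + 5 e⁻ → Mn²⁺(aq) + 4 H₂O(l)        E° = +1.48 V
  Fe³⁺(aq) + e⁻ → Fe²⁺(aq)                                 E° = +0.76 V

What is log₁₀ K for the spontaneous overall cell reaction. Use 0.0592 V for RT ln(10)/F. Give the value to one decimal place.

Cathode: MnO₄⁻/Mn²⁺; anode: Fe³⁺/Fe²⁺. E°cell = +0.72 V, n = 5.
log K = nE°cell / 0.0592 = (5)(+0.72) / 0.0592 = 60.8.

60.8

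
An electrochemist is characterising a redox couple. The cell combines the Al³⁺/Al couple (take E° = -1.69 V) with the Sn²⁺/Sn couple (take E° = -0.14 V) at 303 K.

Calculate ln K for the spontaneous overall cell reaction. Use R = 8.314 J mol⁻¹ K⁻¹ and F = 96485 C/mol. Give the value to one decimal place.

356.2

Cathode: Sn²⁺/Sn; anode: Al³⁺/Al. E°cell = (-0.14) − (-1.69) = +1.55 V, with n = 6.
ΔG° = −nFE° = −RT ln K, so ln K = nFE°/(RT) = (6)(96485)(+1.55) / ((8.314)(303)) = 356.197.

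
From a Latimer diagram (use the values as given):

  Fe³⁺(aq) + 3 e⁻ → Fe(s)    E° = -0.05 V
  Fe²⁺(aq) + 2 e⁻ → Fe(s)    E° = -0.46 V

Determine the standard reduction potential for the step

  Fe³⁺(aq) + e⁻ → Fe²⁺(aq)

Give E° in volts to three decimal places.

+0.770 V

Sequential free energies add, so n₃E°₃ = n₁E°₁ + n₂E°₂.
With n₃ = 3, and the known step contributing 2×(-0.46) V, the unknown satisfies 1·E° = 3×(-0.05) − 2×(-0.46) = +0.770.
E° = +0.770 / 1 = +0.770 V.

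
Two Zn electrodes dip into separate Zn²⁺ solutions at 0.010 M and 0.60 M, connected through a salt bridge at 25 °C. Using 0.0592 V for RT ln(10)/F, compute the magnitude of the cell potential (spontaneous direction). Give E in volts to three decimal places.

+0.053 V

For a concentration cell E°cell = 0. The 0.60 M side is the cathode (reduction is favoured where [Zn²⁺] is higher).
With n = 2, E = −(0.0592/2) log([Zn²⁺]ₐₙ/[Zn²⁺]꜀ₐₜ) = −(0.0592/2) log(0.01/0.6) = −(0.0592/2)(-1.778) = +0.053 V.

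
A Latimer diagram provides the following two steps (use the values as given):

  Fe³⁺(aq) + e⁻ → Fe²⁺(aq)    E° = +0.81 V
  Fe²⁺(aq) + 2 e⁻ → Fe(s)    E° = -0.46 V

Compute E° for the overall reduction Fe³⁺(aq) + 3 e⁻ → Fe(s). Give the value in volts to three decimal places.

Since ΔG° = −nFE° is additive over sequential reductions, n₃E°₃ = n₁E°₁ + n₂E°₂.
E°₃ = (1×+0.81 + 2×-0.46) / 3 = (-0.110) / 3 = -0.037 V.

-0.037 V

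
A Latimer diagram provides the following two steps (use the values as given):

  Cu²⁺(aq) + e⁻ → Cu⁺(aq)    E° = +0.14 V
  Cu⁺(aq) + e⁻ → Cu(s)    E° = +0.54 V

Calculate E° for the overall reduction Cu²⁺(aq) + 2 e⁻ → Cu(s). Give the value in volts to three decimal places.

Since ΔG° = −nFE° is additive over sequential reductions, n₃E°₃ = n₁E°₁ + n₂E°₂.
E°₃ = (1×+0.14 + 1×+0.54) / 2 = (+0.680) / 2 = +0.340 V.

+0.340 V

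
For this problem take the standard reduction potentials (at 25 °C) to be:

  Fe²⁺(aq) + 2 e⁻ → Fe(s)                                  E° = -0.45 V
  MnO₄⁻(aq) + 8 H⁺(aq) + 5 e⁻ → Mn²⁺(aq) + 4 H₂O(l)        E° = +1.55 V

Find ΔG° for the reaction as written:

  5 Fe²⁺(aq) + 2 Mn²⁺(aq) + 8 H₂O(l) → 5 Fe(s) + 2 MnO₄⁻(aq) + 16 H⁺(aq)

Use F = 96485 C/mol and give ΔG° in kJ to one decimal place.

+1929.7 kJ

As written, Fe²⁺/Fe is reduced (cathode) and MnO₄⁻/Mn²⁺ is oxidised (anode), so E°cell = (-0.45) − (+1.55) = -2.00 V.
Balancing electrons gives n = 10.
ΔG° = −nFE° = −(10)(96485)(-2.00) = 1,929,700 J = +1929.7 kJ.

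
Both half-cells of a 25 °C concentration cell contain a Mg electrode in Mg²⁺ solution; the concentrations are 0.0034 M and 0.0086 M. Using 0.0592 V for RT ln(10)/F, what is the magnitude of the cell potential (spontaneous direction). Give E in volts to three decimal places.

+0.012 V

For a concentration cell E°cell = 0. The 0.0086 M side is the cathode (reduction is favoured where [Mg²⁺] is higher).
With n = 2, E = −(0.0592/2) log([Mg²⁺]ₐₙ/[Mg²⁺]꜀ₐₜ) = −(0.0592/2) log(0.0034/0.0086) = −(0.0592/2)(-0.403) = +0.012 V.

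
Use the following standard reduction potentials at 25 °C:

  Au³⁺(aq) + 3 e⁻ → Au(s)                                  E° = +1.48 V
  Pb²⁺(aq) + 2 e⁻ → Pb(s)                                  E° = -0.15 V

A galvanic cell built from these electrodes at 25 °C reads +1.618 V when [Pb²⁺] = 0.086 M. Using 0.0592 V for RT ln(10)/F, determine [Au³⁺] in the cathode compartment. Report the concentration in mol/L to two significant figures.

0.0062 M

Au³⁺/Au is the cathode, Pb²⁺/Pb the anode: E°cell = +1.63 V, n = 6.
Overall reaction: 2 Au³⁺(aq) + 3 Pb(s) → 2 Au(s) + 3 Pb²⁺(aq); Q = [Pb²⁺]^3/[Au³⁺]^2.
From E = E° − (0.0592/n) log Q: log Q = (E° − E)·n/0.0592 = (+1.63 − (+1.618))·6/0.0592 = 1.2162.
So 2·log[Au³⁺] = 3·log(0.086) − log Q = -3.1965 − (1.2162) = -4.4127; log[Au³⁺] = -4.4127 / 2 = -2.2064; [Au³⁺] = 10^(-2.2064) ≈ 0.0062 M.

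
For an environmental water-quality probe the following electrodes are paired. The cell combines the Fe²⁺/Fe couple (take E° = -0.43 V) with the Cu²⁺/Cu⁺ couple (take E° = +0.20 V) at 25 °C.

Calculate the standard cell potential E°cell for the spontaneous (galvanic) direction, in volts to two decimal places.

+0.63 V

The Cu²⁺/Cu⁺ couple has the higher reduction potential, so it is the cathode; Fe²⁺/Fe is oxidised at the anode.
E°cell = E°(cathode) − E°(anode) = (+0.20) − (-0.43) = +0.63 V.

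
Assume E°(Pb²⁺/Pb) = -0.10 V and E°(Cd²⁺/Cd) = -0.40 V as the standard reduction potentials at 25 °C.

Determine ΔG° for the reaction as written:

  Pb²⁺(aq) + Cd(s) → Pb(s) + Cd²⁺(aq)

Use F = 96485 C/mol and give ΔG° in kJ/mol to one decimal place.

-57.9 kJ/mol

As written, Pb²⁺/Pb is reduced (cathode) and Cd²⁺/Cd is oxidised (anode), so E°cell = (-0.10) − (-0.40) = +0.30 V.
Balancing electrons gives n = 2.
ΔG° = −nFE° = −(2)(96485)(+0.30) = -57,891 J = -57.9 kJ/mol.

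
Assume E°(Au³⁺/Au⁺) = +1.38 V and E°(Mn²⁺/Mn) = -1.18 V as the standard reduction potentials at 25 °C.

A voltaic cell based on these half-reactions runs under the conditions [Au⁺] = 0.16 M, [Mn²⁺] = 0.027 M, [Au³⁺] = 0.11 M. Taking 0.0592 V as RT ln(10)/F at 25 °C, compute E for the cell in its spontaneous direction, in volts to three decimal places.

Au³⁺/Au⁺ is the cathode (higher E°), Mn²⁺/Mn the anode: E°cell = +1.38 − (-1.18) = +2.56 V, n = 2.
Overall: Au³⁺(aq) + Mn(s) → Au⁺(aq) + Mn²⁺(aq)
Q = [Au⁺]·[Mn²⁺] / ([Au³⁺]); log Q = -1.406.
E = E° − (0.0592/n) log Q = +2.56 − (0.0592/2)(-1.406) = +2.602 V.

+2.602 V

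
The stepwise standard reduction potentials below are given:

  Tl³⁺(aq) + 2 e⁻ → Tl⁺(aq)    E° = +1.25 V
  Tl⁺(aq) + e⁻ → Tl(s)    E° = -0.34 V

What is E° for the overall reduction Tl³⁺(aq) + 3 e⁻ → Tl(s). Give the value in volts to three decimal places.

Since ΔG° = −nFE° is additive over sequential reductions, n₃E°₃ = n₁E°₁ + n₂E°₂.
E°₃ = (2×+1.25 + 1×-0.34) / 3 = (+2.160) / 3 = +0.720 V.

+0.720 V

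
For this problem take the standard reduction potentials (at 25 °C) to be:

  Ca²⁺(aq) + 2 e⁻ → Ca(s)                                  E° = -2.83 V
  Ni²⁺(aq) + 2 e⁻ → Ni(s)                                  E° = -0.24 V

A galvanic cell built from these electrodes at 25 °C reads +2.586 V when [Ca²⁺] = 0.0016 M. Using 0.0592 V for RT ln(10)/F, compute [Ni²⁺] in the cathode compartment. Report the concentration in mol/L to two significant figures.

0.0012 M

Ni²⁺/Ni is the cathode, Ca²⁺/Ca the anode: E°cell = +2.59 V, n = 2.
Overall reaction: Ni²⁺(aq) + Ca(s) → Ni(s) + Ca²⁺(aq); Q = [Ca²⁺]^1/[Ni²⁺]^1.
From E = E° − (0.0592/n) log Q: log Q = (E° − E)·n/0.0592 = (+2.59 − (+2.586))·2/0.0592 = 0.1351.
So 1·log[Ni²⁺] = 1·log(0.0016) − log Q = -2.7959 − (0.1351) = -2.9310; [Ni²⁺] = 10^(-2.9310) ≈ 0.0012 M.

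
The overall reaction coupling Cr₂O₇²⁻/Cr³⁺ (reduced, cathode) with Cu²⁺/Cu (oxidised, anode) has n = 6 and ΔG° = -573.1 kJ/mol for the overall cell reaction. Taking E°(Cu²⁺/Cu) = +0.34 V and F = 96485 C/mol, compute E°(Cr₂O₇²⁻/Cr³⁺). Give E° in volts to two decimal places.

E°cell = −ΔG°/(nF) = −(-573.1×10³)/((6)(96485)) = +0.990 V.
Since Cr₂O₇²⁻/Cr³⁺ is the cathode and Cu²⁺/Cu the anode, E°cell = E°(Cr₂O₇²⁻/Cr³⁺) − E°(Cu²⁺/Cu).
So E°(Cr₂O₇²⁻/Cr³⁺) = E°cell + E°(Cu²⁺/Cu) = +0.990 + (+0.34) = +1.33 V.

+1.33 V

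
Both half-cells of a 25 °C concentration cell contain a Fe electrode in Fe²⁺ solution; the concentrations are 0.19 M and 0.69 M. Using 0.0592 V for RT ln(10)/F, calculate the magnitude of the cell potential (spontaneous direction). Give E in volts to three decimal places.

+0.017 V

For a concentration cell E°cell = 0. The 0.69 M side is the cathode (reduction is favoured where [Fe²⁺] is higher).
With n = 2, E = −(0.0592/2) log([Fe²⁺]ₐₙ/[Fe²⁺]꜀ₐₜ) = −(0.0592/2) log(0.19/0.69) = −(0.0592/2)(-0.560) = +0.017 V.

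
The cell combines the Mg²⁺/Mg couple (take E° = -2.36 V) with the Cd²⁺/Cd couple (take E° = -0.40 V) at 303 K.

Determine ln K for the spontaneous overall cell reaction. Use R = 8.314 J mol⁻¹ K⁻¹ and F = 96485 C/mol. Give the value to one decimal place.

150.1

Cathode: Cd²⁺/Cd; anode: Mg²⁺/Mg. E°cell = (-0.40) − (-2.36) = +1.96 V, with n = 2.
ΔG° = −nFE° = −RT ln K, so ln K = nFE°/(RT) = (2)(96485)(+1.96) / ((8.314)(303)) = 150.139.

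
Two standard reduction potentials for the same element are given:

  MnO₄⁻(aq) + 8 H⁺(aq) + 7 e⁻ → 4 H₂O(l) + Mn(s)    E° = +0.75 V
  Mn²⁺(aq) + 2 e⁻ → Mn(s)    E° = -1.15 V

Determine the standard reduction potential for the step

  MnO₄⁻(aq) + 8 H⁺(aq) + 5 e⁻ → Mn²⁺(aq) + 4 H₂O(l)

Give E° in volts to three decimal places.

+1.510 V

Sequential free energies add, so n₃E°₃ = n₁E°₁ + n₂E°₂.
With n₃ = 7, and the known step contributing 2×(-1.15) V, the unknown satisfies 5·E° = 7×(+0.75) − 2×(-1.15) = +7.550.
E° = +7.550 / 5 = +1.510 V.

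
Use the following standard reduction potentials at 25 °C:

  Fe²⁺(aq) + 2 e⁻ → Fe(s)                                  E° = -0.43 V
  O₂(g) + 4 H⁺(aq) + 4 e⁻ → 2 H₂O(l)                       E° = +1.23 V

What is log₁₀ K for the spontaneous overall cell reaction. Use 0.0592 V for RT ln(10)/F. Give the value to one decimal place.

112.2

Cathode: O₂/H₂O; anode: Fe²⁺/Fe. E°cell = +1.66 V, n = 4.
log K = nE°cell / 0.0592 = (4)(+1.66) / 0.0592 = 112.2.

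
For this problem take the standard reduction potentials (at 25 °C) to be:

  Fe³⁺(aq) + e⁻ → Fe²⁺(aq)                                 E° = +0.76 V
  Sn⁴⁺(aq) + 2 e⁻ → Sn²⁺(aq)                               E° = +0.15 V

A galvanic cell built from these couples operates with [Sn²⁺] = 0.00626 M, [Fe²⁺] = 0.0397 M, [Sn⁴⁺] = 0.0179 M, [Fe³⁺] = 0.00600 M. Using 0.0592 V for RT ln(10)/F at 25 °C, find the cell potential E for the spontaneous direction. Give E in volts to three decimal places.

+0.548 V

Fe³⁺/Fe²⁺ is the cathode (higher E°), Sn⁴⁺/Sn²⁺ the anode: E°cell = +0.76 − (+0.15) = +0.61 V, n = 2.
Overall: 2 Fe³⁺(aq) + Sn²⁺(aq) → 2 Fe²⁺(aq) + Sn⁴⁺(aq)
Q = [Fe²⁺]^2·[Sn⁴⁺] / ([Fe³⁺]^2·[Sn²⁺]); log Q = 2.098.
E = E° − (0.0592/n) log Q = +0.61 − (0.0592/2)(2.098) = +0.548 V.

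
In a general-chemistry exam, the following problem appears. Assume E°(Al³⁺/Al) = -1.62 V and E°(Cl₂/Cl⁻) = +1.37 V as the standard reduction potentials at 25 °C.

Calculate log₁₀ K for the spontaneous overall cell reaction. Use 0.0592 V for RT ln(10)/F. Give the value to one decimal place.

303.0

Cathode: Cl₂/Cl⁻; anode: Al³⁺/Al. E°cell = +2.99 V, n = 6.
log K = nE°cell / 0.0592 = (6)(+2.99) / 0.0592 = 303.0.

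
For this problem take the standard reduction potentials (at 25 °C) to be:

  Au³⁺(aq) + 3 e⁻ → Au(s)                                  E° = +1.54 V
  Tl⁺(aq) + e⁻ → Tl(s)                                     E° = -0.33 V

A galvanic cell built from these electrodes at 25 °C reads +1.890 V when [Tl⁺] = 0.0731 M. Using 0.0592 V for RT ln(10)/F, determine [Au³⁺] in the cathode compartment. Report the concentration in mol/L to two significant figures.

0.0040 M

Au³⁺/Au is the cathode, Tl⁺/Tl the anode: E°cell = +1.87 V, n = 3.
Overall reaction: Au³⁺(aq) + 3 Tl(s) → Au(s) + 3 Tl⁺(aq); Q = [Tl⁺]^3/[Au³⁺]^1.
From E = E° − (0.0592/n) log Q: log Q = (E° − E)·n/0.0592 = (+1.87 − (+1.890))·3/0.0592 = -1.0135.
So 1·log[Au³⁺] = 3·log(0.0731) − log Q = -3.4082 − (-1.0135) = -2.3947; [Au³⁺] = 10^(-2.3947) ≈ 0.0040 M.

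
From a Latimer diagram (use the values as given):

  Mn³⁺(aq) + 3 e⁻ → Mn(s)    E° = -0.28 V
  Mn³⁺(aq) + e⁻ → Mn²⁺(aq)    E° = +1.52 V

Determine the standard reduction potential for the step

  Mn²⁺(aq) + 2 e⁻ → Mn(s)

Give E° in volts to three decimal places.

-1.180 V

Sequential free energies add, so n₃E°₃ = n₁E°₁ + n₂E°₂.
With n₃ = 3, and the known step contributing 1×(+1.52) V, the unknown satisfies 2·E° = 3×(-0.28) − 1×(+1.52) = -2.360.
E° = -2.360 / 2 = -1.180 V.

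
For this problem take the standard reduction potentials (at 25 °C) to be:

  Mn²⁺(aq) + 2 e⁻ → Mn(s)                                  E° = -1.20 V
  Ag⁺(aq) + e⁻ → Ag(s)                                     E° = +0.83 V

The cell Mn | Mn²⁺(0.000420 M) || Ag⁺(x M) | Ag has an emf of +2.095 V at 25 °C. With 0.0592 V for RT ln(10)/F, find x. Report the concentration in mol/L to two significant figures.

Ag⁺/Ag is the cathode, Mn²⁺/Mn the anode: E°cell = +2.03 V, n = 2.
Overall reaction: 2 Ag⁺(aq) + Mn(s) → 2 Ag(s) + Mn²⁺(aq); Q = [Mn²⁺]^1/[Ag⁺]^2.
From E = E° − (0.0592/n) log Q: log Q = (E° − E)·n/0.0592 = (+2.03 − (+2.095))·2/0.0592 = -2.1959.
So 2·log[Ag⁺] = 1·log(0.00042) − log Q = -3.3768 − (-2.1959) = -1.1809; log[Ag⁺] = -1.1809 / 2 = -0.5905; [Ag⁺] = 10^(-0.5905) ≈ 0.26 M.

0.26 M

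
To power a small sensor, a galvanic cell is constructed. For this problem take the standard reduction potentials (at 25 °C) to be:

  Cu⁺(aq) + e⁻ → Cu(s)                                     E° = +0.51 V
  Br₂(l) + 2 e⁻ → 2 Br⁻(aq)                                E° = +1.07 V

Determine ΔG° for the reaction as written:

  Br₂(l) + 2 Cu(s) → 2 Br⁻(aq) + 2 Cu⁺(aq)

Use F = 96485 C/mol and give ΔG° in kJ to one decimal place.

-108.1 kJ

As written, Br₂/Br⁻ is reduced (cathode) and Cu⁺/Cu is oxidised (anode), so E°cell = (+1.07) − (+0.51) = +0.56 V.
Balancing electrons gives n = 2.
ΔG° = −nFE° = −(2)(96485)(+0.56) = -108,063 J = -108.1 kJ.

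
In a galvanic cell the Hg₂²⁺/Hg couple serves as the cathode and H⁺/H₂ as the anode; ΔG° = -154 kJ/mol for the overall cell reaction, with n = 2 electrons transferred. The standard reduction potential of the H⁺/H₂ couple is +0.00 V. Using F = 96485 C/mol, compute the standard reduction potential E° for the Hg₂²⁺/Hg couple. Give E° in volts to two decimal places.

+0.80 V

E°cell = −ΔG°/(nF) = −(-154×10³)/((2)(96485)) = +0.798 V.
Since Hg₂²⁺/Hg is the cathode and H⁺/H₂ the anode, E°cell = E°(Hg₂²⁺/Hg) − E°(H⁺/H₂).
So E°(Hg₂²⁺/Hg) = E°cell + E°(H⁺/H₂) = +0.798 + (+0.00) = +0.80 V.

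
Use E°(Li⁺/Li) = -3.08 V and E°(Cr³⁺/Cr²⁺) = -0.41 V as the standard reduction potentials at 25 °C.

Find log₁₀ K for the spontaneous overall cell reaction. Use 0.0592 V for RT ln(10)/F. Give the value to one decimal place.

Cathode: Cr³⁺/Cr²⁺; anode: Li⁺/Li. E°cell = +2.67 V, n = 1.
log K = nE°cell / 0.0592 = (1)(+2.67) / 0.0592 = 45.1.

45.1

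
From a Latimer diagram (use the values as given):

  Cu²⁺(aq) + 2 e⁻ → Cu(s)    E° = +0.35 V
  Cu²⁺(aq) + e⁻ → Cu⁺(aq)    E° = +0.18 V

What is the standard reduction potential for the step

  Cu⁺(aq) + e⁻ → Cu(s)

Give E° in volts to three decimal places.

+0.520 V

Sequential free energies add, so n₃E°₃ = n₁E°₁ + n₂E°₂.
With n₃ = 2, and the known step contributing 1×(+0.18) V, the unknown satisfies 1·E° = 2×(+0.35) − 1×(+0.18) = +0.520.
E° = +0.520 / 1 = +0.520 V.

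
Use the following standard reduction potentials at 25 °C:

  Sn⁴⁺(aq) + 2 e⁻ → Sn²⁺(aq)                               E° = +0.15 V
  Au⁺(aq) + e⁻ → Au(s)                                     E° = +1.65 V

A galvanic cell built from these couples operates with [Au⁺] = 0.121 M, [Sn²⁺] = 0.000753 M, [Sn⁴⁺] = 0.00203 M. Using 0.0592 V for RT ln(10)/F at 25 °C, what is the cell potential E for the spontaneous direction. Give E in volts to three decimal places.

+1.433 V

Au⁺/Au is the cathode (higher E°), Sn⁴⁺/Sn²⁺ the anode: E°cell = +1.65 − (+0.15) = +1.50 V, n = 2.
Overall: 2 Au⁺(aq) + Sn²⁺(aq) → 2 Au(s) + Sn⁴⁺(aq)
Q = [Sn⁴⁺] / ([Au⁺]^2·[Sn²⁺]); log Q = 2.265.
E = E° − (0.0592/n) log Q = +1.50 − (0.0592/2)(2.265) = +1.433 V.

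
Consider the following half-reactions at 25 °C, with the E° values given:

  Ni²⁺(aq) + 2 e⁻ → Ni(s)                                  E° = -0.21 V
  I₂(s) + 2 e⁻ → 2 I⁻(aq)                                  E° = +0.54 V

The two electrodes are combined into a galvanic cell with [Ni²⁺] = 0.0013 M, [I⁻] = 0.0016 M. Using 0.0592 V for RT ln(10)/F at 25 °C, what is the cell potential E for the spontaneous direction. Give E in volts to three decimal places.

I₂/I⁻ is the cathode (higher E°), Ni²⁺/Ni the anode: E°cell = +0.54 − (-0.21) = +0.75 V, n = 2.
Overall: I₂(s) + Ni(s) → 2 I⁻(aq) + Ni²⁺(aq)
Q = [I⁻]^2·[Ni²⁺]; log Q = -8.478.
E = E° − (0.0592/n) log Q = +0.75 − (0.0592/2)(-8.478) = +1.001 V.

+1.001 V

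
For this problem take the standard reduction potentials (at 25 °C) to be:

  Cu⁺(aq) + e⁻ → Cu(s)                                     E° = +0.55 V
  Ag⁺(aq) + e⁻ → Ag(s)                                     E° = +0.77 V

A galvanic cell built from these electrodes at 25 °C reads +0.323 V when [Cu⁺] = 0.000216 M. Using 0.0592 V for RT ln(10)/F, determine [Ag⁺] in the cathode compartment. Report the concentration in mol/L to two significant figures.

Ag⁺/Ag is the cathode, Cu⁺/Cu the anode: E°cell = +0.22 V, n = 1.
Overall reaction: Ag⁺(aq) + Cu(s) → Ag(s) + Cu⁺(aq); Q = [Cu⁺]^1/[Ag⁺]^1.
From E = E° − (0.0592/n) log Q: log Q = (E° − E)·n/0.0592 = (+0.22 − (+0.323))·1/0.0592 = -1.7399.
So 1·log[Ag⁺] = 1·log(0.000216) − log Q = -3.6655 − (-1.7399) = -1.9256; [Ag⁺] = 10^(-1.9256) ≈ 0.012 M.

0.012 M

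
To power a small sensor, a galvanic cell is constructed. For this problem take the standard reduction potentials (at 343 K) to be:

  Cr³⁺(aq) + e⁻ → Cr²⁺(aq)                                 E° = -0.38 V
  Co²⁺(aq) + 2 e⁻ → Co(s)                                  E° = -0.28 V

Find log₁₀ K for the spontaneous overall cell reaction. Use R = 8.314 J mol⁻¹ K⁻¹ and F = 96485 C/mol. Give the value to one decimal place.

Cathode: Co²⁺/Co; anode: Cr³⁺/Cr²⁺. E°cell = (-0.28) − (-0.38) = +0.10 V, with n = 2.
ΔG° = −nFE° = −RT ln K, so ln K = nFE°/(RT) = (2)(96485)(+0.10) / ((8.314)(343)) = 6.767.
log₁₀ K = 6.767 / ln 10 = 2.9.

2.9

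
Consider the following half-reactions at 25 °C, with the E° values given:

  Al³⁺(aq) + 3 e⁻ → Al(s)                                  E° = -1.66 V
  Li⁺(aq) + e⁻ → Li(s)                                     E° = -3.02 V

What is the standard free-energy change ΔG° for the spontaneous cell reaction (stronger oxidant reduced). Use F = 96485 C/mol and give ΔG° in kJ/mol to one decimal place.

-393.7 kJ/mol

Al³⁺/Al (E° = -1.66 V) is the cathode; Li⁺/Li (E° = -3.02 V) is the anode, so E°cell = +1.36 V.
Balancing electrons gives n = 3 (lcm of 3 and 1).
ΔG° = −nFE° = −(3)(96485)(+1.36) = -393,659 J = -393.7 kJ/mol.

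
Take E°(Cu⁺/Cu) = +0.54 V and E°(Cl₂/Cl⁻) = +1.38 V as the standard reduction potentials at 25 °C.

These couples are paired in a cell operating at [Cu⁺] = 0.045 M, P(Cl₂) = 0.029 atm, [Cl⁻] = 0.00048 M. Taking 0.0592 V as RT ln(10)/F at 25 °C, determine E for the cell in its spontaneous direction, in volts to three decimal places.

+1.071 V

Cl₂/Cl⁻ is the cathode (higher E°), Cu⁺/Cu the anode: E°cell = +1.38 − (+0.54) = +0.84 V, n = 2.
Overall: Cl₂(g) + 2 Cu(s) → 2 Cl⁻(aq) + 2 Cu⁺(aq)
Q = [Cl⁻]^2·[Cu⁺]^2 / (P(Cl₂)); log Q = -7.793.
E = E° − (0.0592/n) log Q = +0.84 − (0.0592/2)(-7.793) = +1.071 V.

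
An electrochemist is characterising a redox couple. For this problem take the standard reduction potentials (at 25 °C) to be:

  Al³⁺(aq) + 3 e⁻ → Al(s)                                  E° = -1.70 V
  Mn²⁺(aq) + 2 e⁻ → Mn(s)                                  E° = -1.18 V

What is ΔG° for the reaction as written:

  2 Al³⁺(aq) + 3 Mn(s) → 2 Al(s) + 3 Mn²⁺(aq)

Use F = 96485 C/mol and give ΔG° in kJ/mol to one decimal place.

+301.0 kJ/mol

As written, Al³⁺/Al is reduced (cathode) and Mn²⁺/Mn is oxidised (anode), so E°cell = (-1.70) − (-1.18) = -0.52 V.
Balancing electrons gives n = 6.
ΔG° = −nFE° = −(6)(96485)(-0.52) = 301,033 J = +301.0 kJ/mol.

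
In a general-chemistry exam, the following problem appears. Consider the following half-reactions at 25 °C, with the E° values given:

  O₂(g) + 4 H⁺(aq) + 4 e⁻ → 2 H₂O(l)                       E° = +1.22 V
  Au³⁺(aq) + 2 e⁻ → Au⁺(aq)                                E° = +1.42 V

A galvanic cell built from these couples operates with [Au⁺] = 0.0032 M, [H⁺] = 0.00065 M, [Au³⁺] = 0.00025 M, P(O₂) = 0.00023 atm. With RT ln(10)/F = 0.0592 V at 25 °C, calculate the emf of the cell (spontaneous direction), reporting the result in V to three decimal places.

Au³⁺/Au⁺ is the cathode (higher E°), O₂/H₂O the anode: E°cell = +1.42 − (+1.22) = +0.20 V, n = 4.
Overall: 2 Au³⁺(aq) + 2 H₂O(l) → 2 Au⁺(aq) + O₂(g) + 4 H⁺(aq)
Q = [Au⁺]^2·P(O₂)·[H⁺]^4 / ([Au³⁺]^2); log Q = -14.172.
E = E° − (0.0592/n) log Q = +0.20 − (0.0592/4)(-14.172) = +0.410 V.

+0.410 V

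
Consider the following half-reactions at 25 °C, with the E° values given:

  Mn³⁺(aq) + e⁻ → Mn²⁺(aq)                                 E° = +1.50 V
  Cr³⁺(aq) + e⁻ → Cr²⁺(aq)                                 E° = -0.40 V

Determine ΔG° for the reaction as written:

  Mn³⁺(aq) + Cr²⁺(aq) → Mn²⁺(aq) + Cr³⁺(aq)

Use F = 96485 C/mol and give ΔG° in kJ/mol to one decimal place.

As written, Mn³⁺/Mn²⁺ is reduced (cathode) and Cr³⁺/Cr²⁺ is oxidised (anode), so E°cell = (+1.50) − (-0.40) = +1.90 V.
Balancing electrons gives n = 1.
ΔG° = −nFE° = −(1)(96485)(+1.90) = -183,322 J = -183.3 kJ/mol.

-183.3 kJ/mol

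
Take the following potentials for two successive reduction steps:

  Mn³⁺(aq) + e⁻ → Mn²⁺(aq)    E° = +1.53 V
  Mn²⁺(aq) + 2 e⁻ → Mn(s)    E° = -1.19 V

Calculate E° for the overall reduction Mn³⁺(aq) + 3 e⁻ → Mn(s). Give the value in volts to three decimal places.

Standard free energies of sequential steps add: ΔG°₃ = ΔG°₁ + ΔG°₂, so n₃E°₃ = n₁E°₁ + n₂E°₂.
E°₃ = (1×+1.53 + 2×-1.19) / 3 = (-0.850) / 3 = -0.283 V.
E° values themselves are not directly additive — weighting by electron count is essential.

-0.283 V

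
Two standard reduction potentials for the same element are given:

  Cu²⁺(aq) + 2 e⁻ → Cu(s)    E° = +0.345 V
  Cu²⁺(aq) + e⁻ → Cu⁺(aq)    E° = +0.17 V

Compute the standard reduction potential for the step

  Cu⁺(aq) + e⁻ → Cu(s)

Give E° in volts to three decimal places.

Sequential free energies add, so n₃E°₃ = n₁E°₁ + n₂E°₂.
With n₃ = 2, and the known step contributing 1×(+0.17) V, the unknown satisfies 1·E° = 2×(+0.345) − 1×(+0.17) = +0.520.
E° = +0.520 / 1 = +0.520 V.

+0.520 V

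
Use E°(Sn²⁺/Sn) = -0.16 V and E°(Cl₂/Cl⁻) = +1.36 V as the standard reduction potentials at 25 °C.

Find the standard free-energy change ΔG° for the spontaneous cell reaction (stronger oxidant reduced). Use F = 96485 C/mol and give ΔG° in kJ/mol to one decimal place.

Cl₂/Cl⁻ (E° = +1.36 V) is the cathode; Sn²⁺/Sn (E° = -0.16 V) is the anode, so E°cell = +1.52 V.
Balancing electrons gives n = 2 (lcm of 2 and 2).
ΔG° = −nFE° = −(2)(96485)(+1.52) = -293,314 J = -293.3 kJ/mol.

-293.3 kJ/mol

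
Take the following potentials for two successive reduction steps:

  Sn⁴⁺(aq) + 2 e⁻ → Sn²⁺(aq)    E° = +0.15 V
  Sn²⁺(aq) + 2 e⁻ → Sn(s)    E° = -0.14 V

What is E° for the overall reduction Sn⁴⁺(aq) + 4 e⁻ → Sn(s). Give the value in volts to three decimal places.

+0.005 V

Adding the free-energy changes (−nFE°) of the two steps gives −n₃FE°₃ = −n₁FE°₁ − n₂FE°₂.
E°₃ = (2×+0.15 + 2×-0.14) / 4 = (+0.020) / 4 = +0.005 V.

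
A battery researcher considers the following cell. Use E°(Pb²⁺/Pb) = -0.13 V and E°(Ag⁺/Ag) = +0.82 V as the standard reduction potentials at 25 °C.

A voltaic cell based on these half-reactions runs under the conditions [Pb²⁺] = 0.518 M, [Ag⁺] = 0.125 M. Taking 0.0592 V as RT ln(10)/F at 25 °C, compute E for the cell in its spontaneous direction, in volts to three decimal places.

+0.905 V

Ag⁺/Ag is the cathode (higher E°), Pb²⁺/Pb the anode: E°cell = +0.82 − (-0.13) = +0.95 V, n = 2.
Overall: 2 Ag⁺(aq) + Pb(s) → 2 Ag(s) + Pb²⁺(aq)
Q = [Pb²⁺] / ([Ag⁺]^2); log Q = 1.521.
E = E° − (0.0592/n) log Q = +0.95 − (0.0592/2)(1.521) = +0.905 V.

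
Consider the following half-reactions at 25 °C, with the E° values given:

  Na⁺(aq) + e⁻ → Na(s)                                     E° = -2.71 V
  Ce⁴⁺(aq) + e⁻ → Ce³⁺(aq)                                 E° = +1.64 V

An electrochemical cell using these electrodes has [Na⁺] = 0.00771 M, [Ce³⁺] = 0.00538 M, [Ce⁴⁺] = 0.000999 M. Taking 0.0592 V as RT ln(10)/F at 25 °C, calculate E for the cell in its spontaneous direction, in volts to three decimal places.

+4.432 V

Ce⁴⁺/Ce³⁺ is the cathode (higher E°), Na⁺/Na the anode: E°cell = +1.64 − (-2.71) = +4.35 V, n = 1.
Overall: Ce⁴⁺(aq) + Na(s) → Ce³⁺(aq) + Na⁺(aq)
Q = [Ce³⁺]·[Na⁺] / ([Ce⁴⁺]); log Q = -1.382.
E = E° − (0.0592/n) log Q = +4.35 − (0.0592/1)(-1.382) = +4.432 V.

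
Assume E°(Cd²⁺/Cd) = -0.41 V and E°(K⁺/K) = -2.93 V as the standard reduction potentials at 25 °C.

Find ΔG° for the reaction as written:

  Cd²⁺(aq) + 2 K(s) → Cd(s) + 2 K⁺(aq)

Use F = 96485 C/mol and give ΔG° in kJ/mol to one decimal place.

-486.3 kJ/mol

As written, Cd²⁺/Cd is reduced (cathode) and K⁺/K is oxidised (anode), so E°cell = (-0.41) − (-2.93) = +2.52 V.
Balancing electrons gives n = 2.
ΔG° = −nFE° = −(2)(96485)(+2.52) = -486,284 J = -486.3 kJ/mol.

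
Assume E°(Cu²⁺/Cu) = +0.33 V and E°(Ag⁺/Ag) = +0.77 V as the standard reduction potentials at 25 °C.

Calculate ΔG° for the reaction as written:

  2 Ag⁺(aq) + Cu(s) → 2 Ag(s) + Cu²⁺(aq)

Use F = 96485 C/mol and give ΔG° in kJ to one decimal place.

-84.9 kJ

As written, Ag⁺/Ag is reduced (cathode) and Cu²⁺/Cu is oxidised (anode), so E°cell = (+0.77) − (+0.33) = +0.44 V.
Balancing electrons gives n = 2.
ΔG° = −nFE° = −(2)(96485)(+0.44) = -84,907 J = -84.9 kJ.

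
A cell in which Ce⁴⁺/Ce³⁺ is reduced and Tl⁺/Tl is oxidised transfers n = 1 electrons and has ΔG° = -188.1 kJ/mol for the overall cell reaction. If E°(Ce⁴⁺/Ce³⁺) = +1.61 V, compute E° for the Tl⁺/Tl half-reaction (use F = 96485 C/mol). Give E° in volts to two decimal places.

-0.34 V

E°cell = −ΔG°/(nF) = −(-188.1×10³)/((1)(96485)) = +1.950 V.
Since Ce⁴⁺/Ce³⁺ is the cathode and Tl⁺/Tl the anode, E°cell = E°(Ce⁴⁺/Ce³⁺) − E°(Tl⁺/Tl).
So E°(Tl⁺/Tl) = E°(Ce⁴⁺/Ce³⁺) − E°cell = (+1.61) − (+1.950) = -0.34 V.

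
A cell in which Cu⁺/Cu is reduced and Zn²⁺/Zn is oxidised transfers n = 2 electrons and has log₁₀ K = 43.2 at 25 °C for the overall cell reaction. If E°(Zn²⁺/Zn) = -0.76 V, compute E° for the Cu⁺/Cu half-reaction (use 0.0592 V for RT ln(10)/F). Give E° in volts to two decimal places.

+0.52 V

E°cell = (0.0592/n)·log K = (0.0592/2)(43.2) = +1.279 V.
Since Cu⁺/Cu is the cathode and Zn²⁺/Zn the anode, E°cell = E°(Cu⁺/Cu) − E°(Zn²⁺/Zn).
So E°(Cu⁺/Cu) = E°cell + E°(Zn²⁺/Zn) = +1.279 + (-0.76) = +0.52 V.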